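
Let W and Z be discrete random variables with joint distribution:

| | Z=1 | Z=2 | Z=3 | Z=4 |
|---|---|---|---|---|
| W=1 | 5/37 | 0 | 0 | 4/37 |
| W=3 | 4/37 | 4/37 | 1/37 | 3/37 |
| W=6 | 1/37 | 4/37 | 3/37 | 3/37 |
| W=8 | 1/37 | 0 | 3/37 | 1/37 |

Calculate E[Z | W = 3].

9/4

P(W = 3) = 12/37.
Σ Z·P over the event = 1·(4/37) + 2·(4/37) + 3·(1/37) + 4·(3/37) = 27/37.
E[Z | W = 3] = (27/37) / (12/37) = 9/4.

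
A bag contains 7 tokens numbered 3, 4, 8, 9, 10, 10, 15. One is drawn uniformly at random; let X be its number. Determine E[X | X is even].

P(X is even) = 4/7.
Σ over the event: 4·1/7 + 8·1/7 + 10·2/7 = 32/7.
E[X | X is even] = (32/7) / (4/7) = 8.

8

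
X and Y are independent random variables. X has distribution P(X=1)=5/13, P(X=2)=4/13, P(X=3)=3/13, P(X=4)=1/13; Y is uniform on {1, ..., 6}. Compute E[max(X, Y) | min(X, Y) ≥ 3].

73/16

P(min(X, Y) ≥ 3) = 8/39.
Summing max(X,Y)·P(x,y) over outcomes with min(X, Y) ≥ 3 gives 73/78.
E[max(X, Y) | min(X, Y) ≥ 3] = (73/78) / (8/39) = 73/16.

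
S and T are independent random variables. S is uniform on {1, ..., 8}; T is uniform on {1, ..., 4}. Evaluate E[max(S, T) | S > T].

62/11

P(S > T) = 11/16.
Summing max(S,T)·P(x,y) over outcomes with S > T gives 31/8.
E[max(S, T) | S > T] = (31/8) / (11/16) = 62/11.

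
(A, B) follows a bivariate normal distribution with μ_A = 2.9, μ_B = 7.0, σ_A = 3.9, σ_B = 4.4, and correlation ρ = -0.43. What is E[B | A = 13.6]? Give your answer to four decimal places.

1.8091

For a bivariate normal, E[B | A=x] = μ_B + ρ·(σ_B/σ_A)·(x − μ_A).
E[B | A=13.6] = 7.0 + (-0.43)·(4.4/3.9)·(13.6 − (2.9)) = 7.0 + (-0.48513)·(10.7) = 1.8091.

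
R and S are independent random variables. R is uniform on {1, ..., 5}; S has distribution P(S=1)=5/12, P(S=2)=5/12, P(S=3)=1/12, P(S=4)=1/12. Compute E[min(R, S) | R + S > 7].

P(R + S > 7) = 1/20.
Summing min(R,S)·P(x,y) over outcomes with R + S > 7 gives 11/60.
E[min(R, S) | R + S > 7] = (11/60) / (1/20) = 11/3.

11/3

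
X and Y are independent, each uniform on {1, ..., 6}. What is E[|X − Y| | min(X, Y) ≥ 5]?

1/2

P(min(X, Y) ≥ 5) = 1/9.
Summing |X−Y|·P(x,y) over outcomes with min(X, Y) ≥ 5 gives 1/18.
E[|X − Y| | min(X, Y) ≥ 5] = (1/18) / (1/9) = 1/2.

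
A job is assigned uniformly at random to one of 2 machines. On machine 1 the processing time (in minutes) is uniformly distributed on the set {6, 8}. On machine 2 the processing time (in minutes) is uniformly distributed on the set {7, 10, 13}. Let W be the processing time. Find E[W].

17/2

E[W | machine 1] = (6+8)/2 = 7.
E[W | machine 2] = (7+10+13)/3 = 10.
By the law of total expectation,
E[W] = (1/2)·(7) + (1/2)·(10) = 17/2.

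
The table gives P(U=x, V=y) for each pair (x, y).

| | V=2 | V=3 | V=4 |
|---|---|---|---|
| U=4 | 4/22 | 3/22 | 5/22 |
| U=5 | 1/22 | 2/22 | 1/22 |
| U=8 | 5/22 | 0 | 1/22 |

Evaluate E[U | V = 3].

22/5

P(V = 3) = 5/22.
Summing U·P(U=x,V=y) over the conditioning event gives 1.
E[U | V = 3] = (1) / (5/22) = 22/5.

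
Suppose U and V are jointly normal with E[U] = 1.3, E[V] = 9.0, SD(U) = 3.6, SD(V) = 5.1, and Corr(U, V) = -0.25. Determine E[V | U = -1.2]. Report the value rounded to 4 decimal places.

The regression of V on U has slope ρ·σ_V/σ_U and passes through (μ_U, μ_V).
E[V | U=-1.2] = 9.0 + (-0.25)·(5.1/3.6)·(-1.2 − (1.3)) = 9.0 + (-0.35417)·(-2.5) = 9.8854.

9.8854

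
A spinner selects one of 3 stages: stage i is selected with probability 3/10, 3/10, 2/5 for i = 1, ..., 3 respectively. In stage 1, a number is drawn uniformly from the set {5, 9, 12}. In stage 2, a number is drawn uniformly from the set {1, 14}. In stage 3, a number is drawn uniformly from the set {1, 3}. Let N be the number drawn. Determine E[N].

E[N | stage 1] = (5+9+12)/3 = 26/3.
E[N | stage 2] = (1+14)/2 = 15/2.
E[N | stage 3] = (1+3)/2 = 2.
By the law of total expectation,
E[N] = (3/10)·(26/3) + (3/10)·(15/2) + (2/5)·(2) = 113/20.

113/20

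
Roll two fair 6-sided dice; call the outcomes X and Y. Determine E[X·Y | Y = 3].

Outcomes with Y = 3: (1,3), (2,3), (3,3), (4,3), (5,3), (6,3), each with probability 1/36.
E[X·Y | Y = 3] = (3 + 6 + 9 + 12 + 15 + 18) / 6 = 21/2.

21/2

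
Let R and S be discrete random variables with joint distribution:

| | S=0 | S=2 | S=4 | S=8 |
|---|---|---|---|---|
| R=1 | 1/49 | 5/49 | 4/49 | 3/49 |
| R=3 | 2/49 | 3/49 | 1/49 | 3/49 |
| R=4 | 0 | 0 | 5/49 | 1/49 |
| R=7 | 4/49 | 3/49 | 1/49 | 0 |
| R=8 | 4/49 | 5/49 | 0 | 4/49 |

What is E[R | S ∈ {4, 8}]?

41/11

P(S ∈ {4, 8}) = 22/49.
Σ R·P over the event = 1·(4/49) + 1·(3/49) + 3·(1/49) + 3·(3/49) + 4·(5/49) + 4·(1/49) + 7·(1/49) + 8·(4/49) = 82/49.
E[R | S ∈ {4, 8}] = (82/49) / (22/49) = 41/11.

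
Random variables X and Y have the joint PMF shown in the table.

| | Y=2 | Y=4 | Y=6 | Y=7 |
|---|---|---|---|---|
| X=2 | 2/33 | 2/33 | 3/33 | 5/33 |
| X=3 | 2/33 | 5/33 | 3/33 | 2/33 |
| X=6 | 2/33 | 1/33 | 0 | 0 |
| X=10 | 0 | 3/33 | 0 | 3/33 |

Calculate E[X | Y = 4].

P(Y = 4) = 1/3.
Σ X·P over the event = 2·(2/33) + 3·(5/33) + 6·(1/33) + 10·(3/33) = 5/3.
E[X | Y = 4] = (5/3) / (1/3) = 5.

5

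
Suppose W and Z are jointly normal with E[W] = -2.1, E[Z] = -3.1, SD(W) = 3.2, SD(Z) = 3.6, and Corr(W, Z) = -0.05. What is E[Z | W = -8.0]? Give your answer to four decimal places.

E[Z | W=x] = μ_Z + ρ(σ_Z/σ_W)(x − μ_W) for jointly normal variables.
E[Z | W=-8.0] = -3.1 + (-0.05)·(3.6/3.2)·(-8.0 − (-2.1)) = -3.1 + (-0.05625)·(-5.9) = -2.7681.

-2.7681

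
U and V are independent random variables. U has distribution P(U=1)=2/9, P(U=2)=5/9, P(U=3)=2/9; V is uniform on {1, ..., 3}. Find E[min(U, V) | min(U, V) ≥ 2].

P(min(U, V) ≥ 2) = 14/27.
Summing min(U,V)·P(x,y) over outcomes with min(U, V) ≥ 2 gives 10/9.
E[min(U, V) | min(U, V) ≥ 2] = (10/9) / (14/27) = 15/7.

15/7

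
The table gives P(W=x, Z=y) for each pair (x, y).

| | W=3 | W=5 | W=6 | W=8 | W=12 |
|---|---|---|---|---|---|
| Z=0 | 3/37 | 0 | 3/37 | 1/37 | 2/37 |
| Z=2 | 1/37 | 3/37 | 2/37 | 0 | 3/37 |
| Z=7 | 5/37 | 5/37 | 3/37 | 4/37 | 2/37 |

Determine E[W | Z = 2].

22/3

P(Z = 2) = 9/37.
Σ W·P over the event = 3·(1/37) + 5·(3/37) + 6·(2/37) + 12·(3/37) = 66/37.
E[W | Z = 2] = (66/37) / (9/37) = 22/3.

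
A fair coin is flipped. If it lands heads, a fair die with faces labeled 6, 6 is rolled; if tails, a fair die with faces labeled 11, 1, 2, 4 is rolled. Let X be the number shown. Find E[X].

21/4

E[X | heads] = (6+6)/2 = 6.
E[X | tails] = (11+1+2+4)/4 = 9/2.
By the law of total expectation,
E[X] = (1/2)·(6) + (1/2)·(9/2) = 21/4.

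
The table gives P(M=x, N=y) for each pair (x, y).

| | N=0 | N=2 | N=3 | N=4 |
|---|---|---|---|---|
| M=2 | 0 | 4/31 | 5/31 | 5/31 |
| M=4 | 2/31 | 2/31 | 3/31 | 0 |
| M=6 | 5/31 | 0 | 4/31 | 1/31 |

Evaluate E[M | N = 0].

P(N = 0) = 7/31.
Σ M·P over the event = 4·(2/31) + 6·(5/31) = 38/31.
E[M | N = 0] = (38/31) / (7/31) = 38/7.

38/7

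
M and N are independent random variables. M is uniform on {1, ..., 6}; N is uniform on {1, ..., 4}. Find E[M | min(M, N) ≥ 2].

P(min(M, N) ≥ 2) = 5/8.
Summing M·P(x,y) over outcomes with min(M, N) ≥ 2 gives 5/2.
E[M | min(M, N) ≥ 2] = (5/2) / (5/8) = 4.

4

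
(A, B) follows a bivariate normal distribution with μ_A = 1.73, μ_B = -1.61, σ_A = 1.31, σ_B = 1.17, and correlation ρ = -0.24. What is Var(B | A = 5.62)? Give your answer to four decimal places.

1.2901

For a bivariate normal, Var(B | A=x) = σ_B²(1 − ρ²).
Var(B | A=5.62) = (1.17)²·(1 − (-0.24)²) = 1.3689·0.9424 = 1.2901.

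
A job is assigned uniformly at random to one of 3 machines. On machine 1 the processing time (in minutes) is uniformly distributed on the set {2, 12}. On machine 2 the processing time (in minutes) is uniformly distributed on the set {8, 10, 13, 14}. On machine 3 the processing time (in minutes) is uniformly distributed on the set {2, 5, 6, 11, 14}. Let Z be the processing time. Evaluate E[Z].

517/60

E[Z | machine 1] = (2+12)/2 = 7.
E[Z | machine 2] = (8+10+13+14)/4 = 45/4.
E[Z | machine 3] = (2+5+6+11+14)/5 = 38/5.
E[Z] = (1/3)·(7) + (1/3)·(45/4) + (1/3)·(38/5) = 517/60.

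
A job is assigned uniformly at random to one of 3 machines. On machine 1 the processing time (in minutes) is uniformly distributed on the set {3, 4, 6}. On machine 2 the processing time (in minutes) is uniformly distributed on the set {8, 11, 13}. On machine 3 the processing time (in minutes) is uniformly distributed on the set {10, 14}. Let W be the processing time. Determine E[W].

E[W | machine 1] = (3+4+6)/3 = 13/3.
E[W | machine 2] = (8+11+13)/3 = 32/3.
E[W | machine 3] = (10+14)/2 = 12.
By the law of total expectation,
E[W] = (1/3)·(13/3) + (1/3)·(32/3) + (1/3)·(12) = 9.

9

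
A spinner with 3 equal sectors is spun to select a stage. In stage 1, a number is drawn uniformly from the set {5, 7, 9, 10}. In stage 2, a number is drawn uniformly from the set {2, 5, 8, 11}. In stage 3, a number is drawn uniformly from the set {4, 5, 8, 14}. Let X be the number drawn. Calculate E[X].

E[X | stage 1] = (5+7+9+10)/4 = 31/4.
E[X | stage 2] = (2+5+8+11)/4 = 13/2.
E[X | stage 3] = (4+5+8+14)/4 = 31/4.
By the law of total expectation,
E[X] = (1/3)·(31/4) + (1/3)·(13/2) + (1/3)·(31/4) = 22/3.

22/3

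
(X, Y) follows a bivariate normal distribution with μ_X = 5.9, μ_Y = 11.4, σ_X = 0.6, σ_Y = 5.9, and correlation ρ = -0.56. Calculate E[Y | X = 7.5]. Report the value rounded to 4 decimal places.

E[Y | X=x] = μ_Y + ρ(σ_Y/σ_X)(x − μ_X) for jointly normal variables.
E[Y | X=7.5] = 11.4 + (-0.56)·(5.9/0.6)·(7.5 − (5.9)) = 11.4 + (-5.5067)·(1.6) = 2.5893.

2.5893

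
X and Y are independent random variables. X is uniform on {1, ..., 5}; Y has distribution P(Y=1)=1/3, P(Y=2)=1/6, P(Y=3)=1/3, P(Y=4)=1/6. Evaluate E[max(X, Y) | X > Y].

P(X > Y) = 8/15.
Summing max(X,Y)·P(x,y) over outcomes with X > Y gives 21/10.
E[max(X, Y) | X > Y] = (21/10) / (8/15) = 63/16.

63/16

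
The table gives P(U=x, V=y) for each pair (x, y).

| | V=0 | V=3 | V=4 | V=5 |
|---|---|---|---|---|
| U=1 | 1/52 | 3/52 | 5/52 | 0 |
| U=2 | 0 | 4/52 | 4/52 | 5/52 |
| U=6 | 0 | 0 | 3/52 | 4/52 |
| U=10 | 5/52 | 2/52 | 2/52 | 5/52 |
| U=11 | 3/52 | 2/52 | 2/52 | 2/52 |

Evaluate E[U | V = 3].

P(V = 3) = 11/52.
Σ U·P over the event = 1·(3/52) + 2·(4/52) + 10·(2/52) + 11·(2/52) = 53/52.
E[U | V = 3] = (53/52) / (11/52) = 53/11.

53/11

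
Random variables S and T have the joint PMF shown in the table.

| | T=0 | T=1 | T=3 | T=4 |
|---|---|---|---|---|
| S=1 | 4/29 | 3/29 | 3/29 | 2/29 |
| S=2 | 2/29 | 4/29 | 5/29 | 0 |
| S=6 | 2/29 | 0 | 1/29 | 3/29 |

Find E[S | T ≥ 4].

4

P(T ≥ 4) = 5/29.
Σ S·P over the event = 1·(2/29) + 6·(3/29) = 20/29.
E[S | T ≥ 4] = (20/29) / (5/29) = 4.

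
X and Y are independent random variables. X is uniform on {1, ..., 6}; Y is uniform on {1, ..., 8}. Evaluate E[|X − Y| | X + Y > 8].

P(X + Y > 8) = 7/16.
Summing |X−Y|·P(x,y) over outcomes with X + Y > 8 gives 7/6.
E[|X − Y| | X + Y > 8] = (7/6) / (7/16) = 8/3.

8/3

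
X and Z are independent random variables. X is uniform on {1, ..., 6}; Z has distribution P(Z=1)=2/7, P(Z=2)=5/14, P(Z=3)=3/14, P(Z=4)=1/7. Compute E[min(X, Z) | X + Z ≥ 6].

P(X + Z ≥ 6) = 15/28.
Summing min(X,Z)·P(x,y) over outcomes with X + Z ≥ 6 gives 9/7.
E[min(X, Z) | X + Z ≥ 6] = (9/7) / (15/28) = 12/5.

12/5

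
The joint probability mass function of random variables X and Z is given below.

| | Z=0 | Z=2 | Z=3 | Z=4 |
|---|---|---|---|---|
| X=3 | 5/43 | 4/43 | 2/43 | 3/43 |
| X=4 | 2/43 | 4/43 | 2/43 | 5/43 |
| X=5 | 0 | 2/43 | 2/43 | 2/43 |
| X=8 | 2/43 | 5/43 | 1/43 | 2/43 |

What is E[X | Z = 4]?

P(Z = 4) = 12/43.
Summing X·P(X=x,Z=y) over the conditioning event gives 55/43.
E[X | Z = 4] = (55/43) / (12/43) = 55/12.

55/12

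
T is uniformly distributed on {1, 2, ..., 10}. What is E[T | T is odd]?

5

Given T is odd, T is equally likely to be any of {1, 3, 5, 7, 9}.
E[T | T is odd] = (1 + 3 + 5 + 7 + 9) / 5 = 5.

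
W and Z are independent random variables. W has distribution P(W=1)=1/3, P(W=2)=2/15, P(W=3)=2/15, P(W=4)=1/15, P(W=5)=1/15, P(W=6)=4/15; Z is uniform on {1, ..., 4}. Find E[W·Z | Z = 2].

P(Z = 2) = 1/4.
Summing WZ·P(x,y) over outcomes with Z = 2 gives 8/5.
E[W·Z | Z = 2] = (8/5) / (1/4) = 32/5.

32/5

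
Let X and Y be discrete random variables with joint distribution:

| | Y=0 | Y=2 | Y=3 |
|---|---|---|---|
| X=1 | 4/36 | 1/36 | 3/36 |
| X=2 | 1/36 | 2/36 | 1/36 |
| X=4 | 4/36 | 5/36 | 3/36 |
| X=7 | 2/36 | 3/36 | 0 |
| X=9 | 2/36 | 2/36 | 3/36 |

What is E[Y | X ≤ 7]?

43/29

P(X ≤ 7) = 29/36.
Summing Y·P(X=x,Y=y) over the conditioning event gives 43/36.
E[Y | X ≤ 7] = (43/36) / (29/36) = 43/29.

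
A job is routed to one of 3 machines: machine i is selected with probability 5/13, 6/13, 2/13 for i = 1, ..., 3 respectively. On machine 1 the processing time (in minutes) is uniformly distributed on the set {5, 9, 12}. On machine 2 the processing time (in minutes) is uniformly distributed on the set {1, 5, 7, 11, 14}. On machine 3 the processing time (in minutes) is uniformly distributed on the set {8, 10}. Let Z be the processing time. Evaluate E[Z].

1604/195

E[Z | machine 1] = (5+9+12)/3 = 26/3.
E[Z | machine 2] = (1+5+7+11+14)/5 = 38/5.
E[Z | machine 3] = (8+10)/2 = 9.
By the law of total expectation,
E[Z] = (5/13)·(26/3) + (6/13)·(38/5) + (2/13)·(9) = 1604/195.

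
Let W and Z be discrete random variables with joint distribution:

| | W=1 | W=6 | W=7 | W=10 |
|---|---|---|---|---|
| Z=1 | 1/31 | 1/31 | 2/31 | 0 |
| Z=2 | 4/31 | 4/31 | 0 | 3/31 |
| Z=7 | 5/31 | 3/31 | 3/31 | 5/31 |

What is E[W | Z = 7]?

P(Z = 7) = 16/31.
Σ W·P over the event = 1·(5/31) + 6·(3/31) + 7·(3/31) + 10·(5/31) = 94/31.
E[W | Z = 7] = (94/31) / (16/31) = 47/8.

47/8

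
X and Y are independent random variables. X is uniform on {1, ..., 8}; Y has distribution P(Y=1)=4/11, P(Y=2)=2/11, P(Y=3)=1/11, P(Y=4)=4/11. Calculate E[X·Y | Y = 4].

P(Y = 4) = 4/11.
Summing XY·P(x,y) over outcomes with Y = 4 gives 72/11.
E[X·Y | Y = 4] = (72/11) / (4/11) = 18.

18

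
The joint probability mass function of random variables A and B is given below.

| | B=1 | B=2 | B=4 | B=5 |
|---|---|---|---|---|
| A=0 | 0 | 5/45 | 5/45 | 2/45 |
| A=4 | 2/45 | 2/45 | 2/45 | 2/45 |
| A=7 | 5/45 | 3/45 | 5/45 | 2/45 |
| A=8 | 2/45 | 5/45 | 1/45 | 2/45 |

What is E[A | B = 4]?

51/13

P(B = 4) = 13/45.
Σ A·P over the event = 0·(5/45) + 4·(2/45) + 7·(5/45) + 8·(1/45) = 17/15.
E[A | B = 4] = (17/15) / (13/45) = 51/13.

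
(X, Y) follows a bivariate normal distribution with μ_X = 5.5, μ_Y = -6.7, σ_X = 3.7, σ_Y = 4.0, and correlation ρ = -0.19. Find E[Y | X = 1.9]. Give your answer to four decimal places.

-5.9605

The regression of Y on X has slope ρ·σ_Y/σ_X and passes through (μ_X, μ_Y).
E[Y | X=1.9] = -6.7 + (-0.19)·(4.0/3.7)·(1.9 − (5.5)) = -6.7 + (-0.20541)·(-3.6) = -5.9605.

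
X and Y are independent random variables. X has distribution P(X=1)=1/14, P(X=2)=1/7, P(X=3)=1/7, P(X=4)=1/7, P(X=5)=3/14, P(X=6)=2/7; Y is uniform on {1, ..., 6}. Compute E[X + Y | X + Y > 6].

P(X + Y > 6) = 29/42.
Summing (X+Y)·P(x,y) over outcomes with X + Y > 6 gives 43/7.
E[X + Y | X + Y > 6] = (43/7) / (29/42) = 258/29.

258/29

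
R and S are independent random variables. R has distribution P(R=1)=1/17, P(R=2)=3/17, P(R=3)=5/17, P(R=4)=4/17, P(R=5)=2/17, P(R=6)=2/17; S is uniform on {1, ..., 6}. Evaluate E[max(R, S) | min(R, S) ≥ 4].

16/3

P(min(R, S) ≥ 4) = 4/17.
Summing max(R,S)·P(x,y) over outcomes with min(R, S) ≥ 4 gives 64/51.
E[max(R, S) | min(R, S) ≥ 4] = (64/51) / (4/17) = 16/3.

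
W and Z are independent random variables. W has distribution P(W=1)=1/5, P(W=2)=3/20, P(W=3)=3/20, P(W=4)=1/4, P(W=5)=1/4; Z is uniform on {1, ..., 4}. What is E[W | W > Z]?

P(W > Z) = 11/20.
Summing W·P(x,y) over outcomes with W > Z gives 23/10.
E[W | W > Z] = (23/10) / (11/20) = 46/11.

46/11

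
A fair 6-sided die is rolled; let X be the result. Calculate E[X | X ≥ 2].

Given X ≥ 2, X is equally likely to be any of {2, 3, 4, 5, 6}.
E[X | X ≥ 2] = (2 + 3 + 4 + 5 + 6) / 5 = 4.

4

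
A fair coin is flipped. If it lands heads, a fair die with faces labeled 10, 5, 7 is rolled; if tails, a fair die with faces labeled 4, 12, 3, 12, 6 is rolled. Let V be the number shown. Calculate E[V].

E[V | heads] = (10+5+7)/3 = 22/3.
E[V | tails] = (4+12+3+12+6)/5 = 37/5.
E[V] = (1/2)·(22/3) + (1/2)·(37/5) = 221/30.

221/30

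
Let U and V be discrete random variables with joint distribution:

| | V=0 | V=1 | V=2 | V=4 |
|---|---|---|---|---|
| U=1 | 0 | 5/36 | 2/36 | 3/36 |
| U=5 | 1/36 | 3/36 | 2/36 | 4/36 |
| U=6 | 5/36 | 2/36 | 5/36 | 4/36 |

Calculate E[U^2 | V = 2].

P(V = 2) = 1/4.
Σ U^2·P over the event = 1·(2/36) + 25·(2/36) + 36·(5/36) = 58/9.
E[U^2 | V = 2] = (58/9) / (1/4) = 232/9.

232/9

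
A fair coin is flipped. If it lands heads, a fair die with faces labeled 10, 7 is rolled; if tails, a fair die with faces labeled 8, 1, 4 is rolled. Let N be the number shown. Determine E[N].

77/12

E[N | heads] = (10+7)/2 = 17/2.
E[N | tails] = (8+1+4)/3 = 13/3.
E[N] = (1/2)·(17/2) + (1/2)·(13/3) = 77/12.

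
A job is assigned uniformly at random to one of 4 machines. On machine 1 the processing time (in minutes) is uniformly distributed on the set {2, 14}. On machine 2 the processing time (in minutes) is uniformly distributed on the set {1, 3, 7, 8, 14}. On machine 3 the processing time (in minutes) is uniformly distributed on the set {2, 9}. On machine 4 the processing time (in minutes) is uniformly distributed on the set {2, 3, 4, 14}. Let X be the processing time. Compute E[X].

E[X | machine 1] = (2+14)/2 = 8.
E[X | machine 2] = (1+3+7+8+14)/5 = 33/5.
E[X | machine 3] = (2+9)/2 = 11/2.
E[X | machine 4] = (2+3+4+14)/4 = 23/4.
E[X] = (1/4)·(8) + (1/4)·(33/5) + (1/4)·(11/2) + (1/4)·(23/4) = 517/80.

517/80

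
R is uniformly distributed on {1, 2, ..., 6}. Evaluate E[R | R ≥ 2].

Given R ≥ 2, R is equally likely to be any of {2, 3, 4, 5, 6}.
E[R | R ≥ 2] = (2 + 3 + 4 + 5 + 6) / 5 = 4.

4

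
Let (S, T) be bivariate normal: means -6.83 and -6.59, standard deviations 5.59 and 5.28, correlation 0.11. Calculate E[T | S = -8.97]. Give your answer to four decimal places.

-6.8123

For a bivariate normal, E[T | S=x] = μ_T + ρ·(σ_T/σ_S)·(x − μ_S).
E[T | S=-8.97] = -6.59 + (0.11)·(5.28/5.59)·(-8.97 − (-6.83)) = -6.59 + (0.1039)·(-2.14) = -6.8123.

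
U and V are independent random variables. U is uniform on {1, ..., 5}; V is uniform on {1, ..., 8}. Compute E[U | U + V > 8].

P(U + V > 8) = 3/8.
Summing U·P(x,y) over outcomes with U + V > 8 gives 11/8.
E[U | U + V > 8] = (11/8) / (3/8) = 11/3.

11/3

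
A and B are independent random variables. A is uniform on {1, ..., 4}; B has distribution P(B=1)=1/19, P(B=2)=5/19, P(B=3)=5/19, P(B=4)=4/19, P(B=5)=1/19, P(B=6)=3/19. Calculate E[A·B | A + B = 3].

2

P(A + B = 3) = 3/38.
Summing AB·P(x,y) over outcomes with A + B = 3 gives 3/19.
E[A·B | A + B = 3] = (3/19) / (3/38) = 2.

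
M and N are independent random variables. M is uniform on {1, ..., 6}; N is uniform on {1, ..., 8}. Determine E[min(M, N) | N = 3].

5/2

Outcomes with N = 3: (1,3), (2,3), (3,3), (4,3), (5,3), (6,3), each with probability 1/48.
E[min(M, N) | N = 3] = (1 + 2 + 3 + 3 + 3 + 3) / 6 = 5/2.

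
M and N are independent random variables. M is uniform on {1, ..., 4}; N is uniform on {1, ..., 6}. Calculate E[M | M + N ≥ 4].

8/3

P(M + N ≥ 4) = 7/8.
Summing M·P(x,y) over outcomes with M + N ≥ 4 gives 7/3.
E[M | M + N ≥ 4] = (7/3) / (7/8) = 8/3.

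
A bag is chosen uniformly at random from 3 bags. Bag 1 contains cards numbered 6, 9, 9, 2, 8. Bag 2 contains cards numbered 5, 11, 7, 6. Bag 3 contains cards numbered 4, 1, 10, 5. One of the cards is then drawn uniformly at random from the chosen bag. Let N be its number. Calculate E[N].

127/20

E[N | bag 1] = (6+9+9+2+8)/5 = 34/5.
E[N | bag 2] = (5+11+7+6)/4 = 29/4.
E[N | bag 3] = (4+1+10+5)/4 = 5.
By the law of total expectation,
E[N] = (1/3)·(34/5) + (1/3)·(29/4) + (1/3)·(5) = 127/20.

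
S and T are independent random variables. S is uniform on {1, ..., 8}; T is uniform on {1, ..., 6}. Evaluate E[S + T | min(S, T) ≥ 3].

10

P(min(S, T) ≥ 3) = 1/2.
Summing (S+T)·P(x,y) over outcomes with min(S, T) ≥ 3 gives 5.
E[S + T | min(S, T) ≥ 3] = (5) / (1/2) = 10.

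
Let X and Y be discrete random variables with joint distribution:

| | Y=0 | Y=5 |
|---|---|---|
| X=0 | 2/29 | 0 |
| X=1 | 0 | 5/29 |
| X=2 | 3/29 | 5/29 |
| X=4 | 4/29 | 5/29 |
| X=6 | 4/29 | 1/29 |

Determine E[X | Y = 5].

P(Y = 5) = 16/29.
Σ X·P over the event = 1·(5/29) + 2·(5/29) + 4·(5/29) + 6·(1/29) = 41/29.
E[X | Y = 5] = (41/29) / (16/29) = 41/16.

41/16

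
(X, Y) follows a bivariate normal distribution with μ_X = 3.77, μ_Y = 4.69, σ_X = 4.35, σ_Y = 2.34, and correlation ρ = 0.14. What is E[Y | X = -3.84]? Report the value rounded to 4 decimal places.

For a bivariate normal, E[Y | X=x] = μ_Y + ρ·(σ_Y/σ_X)·(x − μ_X).
E[Y | X=-3.84] = 4.69 + (0.14)·(2.34/4.35)·(-3.84 − (3.77)) = 4.69 + (0.07531)·(-7.61) = 4.1169.

4.1169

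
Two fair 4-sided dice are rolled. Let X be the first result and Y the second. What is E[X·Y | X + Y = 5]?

Outcomes with X + Y = 5: (1,4), (2,3), (3,2), (4,1), each with probability 1/16.
E[X·Y | X + Y = 5] = (4 + 6 + 6 + 4) / 4 = 5.

5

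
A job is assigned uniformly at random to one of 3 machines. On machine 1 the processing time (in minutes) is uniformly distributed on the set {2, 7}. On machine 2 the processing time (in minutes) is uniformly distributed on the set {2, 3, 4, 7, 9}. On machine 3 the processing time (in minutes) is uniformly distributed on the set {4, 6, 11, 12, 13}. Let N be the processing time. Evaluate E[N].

187/30

E[N | machine 1] = (2+7)/2 = 9/2.
E[N | machine 2] = (2+3+4+7+9)/5 = 5.
E[N | machine 3] = (4+6+11+12+13)/5 = 46/5.
E[N] = (1/3)·(9/2) + (1/3)·(5) + (1/3)·(46/5) = 187/30.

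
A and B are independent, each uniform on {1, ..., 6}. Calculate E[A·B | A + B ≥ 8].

21

P(A + B ≥ 8) = 5/12.
Summing AB·P(x,y) over outcomes with A + B ≥ 8 gives 35/4.
E[A·B | A + B ≥ 8] = (35/4) / (5/12) = 21.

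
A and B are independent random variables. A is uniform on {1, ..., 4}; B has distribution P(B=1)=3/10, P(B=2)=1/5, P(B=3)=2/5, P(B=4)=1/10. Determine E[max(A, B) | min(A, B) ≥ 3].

P(min(A, B) ≥ 3) = 1/4.
Summing max(A,B)·P(x,y) over outcomes with min(A, B) ≥ 3 gives 9/10.
E[max(A, B) | min(A, B) ≥ 3] = (9/10) / (1/4) = 18/5.

18/5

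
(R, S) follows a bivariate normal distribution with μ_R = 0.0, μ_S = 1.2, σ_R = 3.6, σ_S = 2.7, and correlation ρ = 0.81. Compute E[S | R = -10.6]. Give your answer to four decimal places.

-5.2395

E[S | R=x] = μ_S + ρ(σ_S/σ_R)(x − μ_R) for jointly normal variables.
E[S | R=-10.6] = 1.2 + (0.81)·(2.7/3.6)·(-10.6 − (0.0)) = 1.2 + (0.6075)·(-10.6) = -5.2395.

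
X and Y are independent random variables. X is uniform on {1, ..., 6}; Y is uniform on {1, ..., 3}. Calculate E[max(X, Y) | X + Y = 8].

11/2

P(X + Y = 8) = 1/9.
Summing max(X,Y)·P(x,y) over outcomes with X + Y = 8 gives 11/18.
E[max(X, Y) | X + Y = 8] = (11/18) / (1/9) = 11/2.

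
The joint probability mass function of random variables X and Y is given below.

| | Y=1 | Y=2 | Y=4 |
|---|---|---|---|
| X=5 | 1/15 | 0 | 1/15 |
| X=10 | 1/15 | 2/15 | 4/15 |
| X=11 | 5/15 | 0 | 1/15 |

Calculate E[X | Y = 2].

10

P(Y = 2) = 2/15.
Σ X·P over the event = 10·(2/15) = 4/3.
E[X | Y = 2] = (4/3) / (2/15) = 10.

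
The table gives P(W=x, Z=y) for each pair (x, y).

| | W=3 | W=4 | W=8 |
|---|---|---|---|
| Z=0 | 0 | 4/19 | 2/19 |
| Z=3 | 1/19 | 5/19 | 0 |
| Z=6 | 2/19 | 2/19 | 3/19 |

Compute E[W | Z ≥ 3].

P(Z ≥ 3) = 13/19.
Σ W·P over the event = 3·(1/19) + 3·(2/19) + 4·(5/19) + 4·(2/19) + 8·(3/19) = 61/19.
E[W | Z ≥ 3] = (61/19) / (13/19) = 61/13.

61/13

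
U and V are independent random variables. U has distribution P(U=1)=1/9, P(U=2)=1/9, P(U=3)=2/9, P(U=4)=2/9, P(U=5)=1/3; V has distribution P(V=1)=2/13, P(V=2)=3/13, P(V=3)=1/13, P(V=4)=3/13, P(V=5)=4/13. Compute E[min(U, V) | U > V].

109/51

P(U > V) = 17/39.
Summing min(U,V)·P(x,y) over outcomes with U > V gives 109/117.
E[min(U, V) | U > V] = (109/117) / (17/39) = 109/51.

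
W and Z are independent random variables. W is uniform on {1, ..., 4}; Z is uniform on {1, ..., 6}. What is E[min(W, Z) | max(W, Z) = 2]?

4/3

P(max(W, Z) = 2) = 1/8.
Summing min(W,Z)·P(x,y) over outcomes with max(W, Z) = 2 gives 1/6.
E[min(W, Z) | max(W, Z) = 2] = (1/6) / (1/8) = 4/3.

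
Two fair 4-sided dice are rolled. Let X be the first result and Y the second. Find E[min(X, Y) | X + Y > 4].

23/10

P(X + Y > 4) = 5/8.
Summing min(X,Y)·P(x,y) over outcomes with X + Y > 4 gives 23/16.
E[min(X, Y) | X + Y > 4] = (23/16) / (5/8) = 23/10.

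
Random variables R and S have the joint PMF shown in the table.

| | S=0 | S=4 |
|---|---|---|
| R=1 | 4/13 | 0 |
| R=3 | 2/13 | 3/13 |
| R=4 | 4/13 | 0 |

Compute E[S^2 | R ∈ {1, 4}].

0

P(R ∈ {1, 4}) = 8/13.
Summing S^2·P(R=x,S=y) over the conditioning event gives 0.
E[S^2 | R ∈ {1, 4}] = (0) / (8/13) = 0.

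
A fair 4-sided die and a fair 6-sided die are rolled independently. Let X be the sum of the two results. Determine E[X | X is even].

P(X is even) = 1/2.
Σ over the event: 2·1/24 + 4·1/8 + 6·1/6 + 8·1/8 + 10·1/24 = 3.
E[X | X is even] = (3) / (1/2) = 6.

6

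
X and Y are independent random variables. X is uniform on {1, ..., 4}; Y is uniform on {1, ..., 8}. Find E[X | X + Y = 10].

3

Outcomes with X + Y = 10: (2,8), (3,7), (4,6), each with probability 1/32.
E[X | X + Y = 10] = (2 + 3 + 4) / 3 = 3.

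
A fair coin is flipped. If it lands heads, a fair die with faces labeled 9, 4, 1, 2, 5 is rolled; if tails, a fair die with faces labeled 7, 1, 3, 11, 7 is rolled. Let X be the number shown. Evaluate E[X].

E[X | heads] = (9+4+1+2+5)/5 = 21/5.
E[X | tails] = (7+1+3+11+7)/5 = 29/5.
E[X] = (1/2)·(21/5) + (1/2)·(29/5) = 5.

5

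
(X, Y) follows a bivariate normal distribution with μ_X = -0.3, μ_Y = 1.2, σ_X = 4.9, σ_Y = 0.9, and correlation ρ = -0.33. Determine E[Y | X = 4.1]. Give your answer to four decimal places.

0.9333

The regression of Y on X has slope ρ·σ_Y/σ_X and passes through (μ_X, μ_Y).
E[Y | X=4.1] = 1.2 + (-0.33)·(0.9/4.9)·(4.1 − (-0.3)) = 1.2 + (-0.060612)·(4.4) = 0.9333.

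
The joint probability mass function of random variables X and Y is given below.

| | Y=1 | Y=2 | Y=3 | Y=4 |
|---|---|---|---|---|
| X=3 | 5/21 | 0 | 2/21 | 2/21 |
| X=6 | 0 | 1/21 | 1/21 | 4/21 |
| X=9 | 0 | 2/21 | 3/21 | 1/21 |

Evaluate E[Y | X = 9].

17/6

P(X = 9) = 2/7.
Σ Y·P over the event = 2·(2/21) + 3·(3/21) + 4·(1/21) = 17/21.
E[Y | X = 9] = (17/21) / (2/7) = 17/6.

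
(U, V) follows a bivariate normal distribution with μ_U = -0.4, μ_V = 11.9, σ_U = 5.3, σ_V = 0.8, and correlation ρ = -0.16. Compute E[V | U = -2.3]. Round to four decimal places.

11.9459

E[V | U=x] = μ_V + ρ(σ_V/σ_U)(x − μ_U) for jointly normal variables.
E[V | U=-2.3] = 11.9 + (-0.16)·(0.8/5.3)·(-2.3 − (-0.4)) = 11.9 + (-0.024151)·(-1.9) = 11.9459.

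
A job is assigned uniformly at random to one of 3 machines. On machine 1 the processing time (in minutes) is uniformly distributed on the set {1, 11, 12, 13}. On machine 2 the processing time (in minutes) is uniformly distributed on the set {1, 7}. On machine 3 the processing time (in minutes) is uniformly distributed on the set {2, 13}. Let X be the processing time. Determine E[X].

83/12

E[X | machine 1] = (1+11+12+13)/4 = 37/4.
E[X | machine 2] = (1+7)/2 = 4.
E[X | machine 3] = (2+13)/2 = 15/2.
E[X] = (1/3)·(37/4) + (1/3)·(4) + (1/3)·(15/2) = 83/12.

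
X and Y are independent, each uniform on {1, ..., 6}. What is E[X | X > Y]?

P(X > Y) = 5/12.
Summing X·P(x,y) over outcomes with X > Y gives 35/18.
E[X | X > Y] = (35/18) / (5/12) = 14/3.

14/3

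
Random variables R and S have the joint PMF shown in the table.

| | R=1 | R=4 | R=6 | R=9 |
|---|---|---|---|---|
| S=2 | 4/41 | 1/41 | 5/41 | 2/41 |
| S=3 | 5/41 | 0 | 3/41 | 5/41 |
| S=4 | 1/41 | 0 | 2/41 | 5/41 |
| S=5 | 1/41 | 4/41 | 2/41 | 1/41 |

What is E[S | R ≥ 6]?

81/25

P(R ≥ 6) = 25/41.
Σ S·P over the event = 2·(5/41) + 3·(3/41) + 4·(2/41) + 5·(2/41) + 2·(2/41) + 3·(5/41) + 4·(5/41) + 5·(1/41) = 81/41.
E[S | R ≥ 6] = (81/41) / (25/41) = 81/25.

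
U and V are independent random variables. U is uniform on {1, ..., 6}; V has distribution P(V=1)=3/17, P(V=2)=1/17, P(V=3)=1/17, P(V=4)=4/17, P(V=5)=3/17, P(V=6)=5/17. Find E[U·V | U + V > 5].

1382/81

P(U + V > 5) = 27/34.
Summing UV·P(x,y) over outcomes with U + V > 5 gives 691/51.
E[U·V | U + V > 5] = (691/51) / (27/34) = 1382/81.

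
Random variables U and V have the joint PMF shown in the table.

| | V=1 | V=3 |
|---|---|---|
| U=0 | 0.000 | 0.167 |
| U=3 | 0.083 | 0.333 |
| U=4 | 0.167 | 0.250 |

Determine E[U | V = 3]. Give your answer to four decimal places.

2.6653

P(V = 3) = 0.750.
Σ U·P over the event = 0·(0.167) + 3·(0.333) + 4·(0.250) = 1.999.
E[U | V = 3] = (1.999) / (0.750) = 2.6653.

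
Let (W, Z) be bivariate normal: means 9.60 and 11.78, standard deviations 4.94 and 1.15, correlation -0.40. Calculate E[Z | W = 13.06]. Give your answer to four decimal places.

The regression of Z on W has slope ρ·σ_Z/σ_W and passes through (μ_W, μ_Z).
E[Z | W=13.06] = 11.78 + (-0.40)·(1.15/4.94)·(13.06 − (9.60)) = 11.78 + (-0.093117)·(3.46) = 11.4578.

11.4578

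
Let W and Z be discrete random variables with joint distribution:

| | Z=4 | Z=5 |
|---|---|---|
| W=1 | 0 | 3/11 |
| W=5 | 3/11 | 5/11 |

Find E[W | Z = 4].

P(Z = 4) = 3/11.
Σ W·P over the event = 5·(3/11) = 15/11.
E[W | Z = 4] = (15/11) / (3/11) = 5.

5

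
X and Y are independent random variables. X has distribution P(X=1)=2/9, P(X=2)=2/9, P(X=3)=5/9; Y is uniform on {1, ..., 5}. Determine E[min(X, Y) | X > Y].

17/12

P(X > Y) = 4/15.
Summing min(X,Y)·P(x,y) over outcomes with X > Y gives 17/45.
E[min(X, Y) | X > Y] = (17/45) / (4/15) = 17/12.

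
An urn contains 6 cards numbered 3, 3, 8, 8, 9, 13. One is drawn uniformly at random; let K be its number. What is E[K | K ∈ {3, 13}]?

P(K ∈ {3, 13}) = 1/2.
Σ over the event: 3·1/3 + 13·1/6 = 19/6.
E[K | K ∈ {3, 13}] = (19/6) / (1/2) = 19/3.

19/3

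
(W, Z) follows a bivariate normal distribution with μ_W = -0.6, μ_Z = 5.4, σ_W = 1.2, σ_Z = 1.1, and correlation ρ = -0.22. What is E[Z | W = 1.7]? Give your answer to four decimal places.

4.9362

For a bivariate normal, E[Z | W=x] = μ_Z + ρ·(σ_Z/σ_W)·(x − μ_W).
E[Z | W=1.7] = 5.4 + (-0.22)·(1.1/1.2)·(1.7 − (-0.6)) = 5.4 + (-0.20167)·(2.3) = 4.9362.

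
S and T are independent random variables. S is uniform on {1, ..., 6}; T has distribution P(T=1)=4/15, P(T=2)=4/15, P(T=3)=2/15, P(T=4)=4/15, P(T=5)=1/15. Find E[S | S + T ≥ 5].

P(S + T ≥ 5) = 34/45.
Summing S·P(x,y) over outcomes with S + T ≥ 5 gives 277/90.
E[S | S + T ≥ 5] = (277/90) / (34/45) = 277/68.

277/68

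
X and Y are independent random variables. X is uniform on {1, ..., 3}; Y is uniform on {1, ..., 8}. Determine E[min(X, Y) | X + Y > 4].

P(X + Y > 4) = 3/4.
Summing min(X,Y)·P(x,y) over outcomes with X + Y > 4 gives 37/24.
E[min(X, Y) | X + Y > 4] = (37/24) / (3/4) = 37/18.

37/18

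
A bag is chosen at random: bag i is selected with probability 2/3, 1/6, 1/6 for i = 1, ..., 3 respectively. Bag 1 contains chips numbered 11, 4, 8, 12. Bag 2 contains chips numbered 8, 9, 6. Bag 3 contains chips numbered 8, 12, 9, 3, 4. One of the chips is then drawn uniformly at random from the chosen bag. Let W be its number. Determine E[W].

E[W | bag 1] = (11+4+8+12)/4 = 35/4.
E[W | bag 2] = (8+9+6)/3 = 23/3.
E[W | bag 3] = (8+12+9+3+4)/5 = 36/5.
E[W] = (2/3)·(35/4) + (1/6)·(23/3) + (1/6)·(36/5) = 374/45.

374/45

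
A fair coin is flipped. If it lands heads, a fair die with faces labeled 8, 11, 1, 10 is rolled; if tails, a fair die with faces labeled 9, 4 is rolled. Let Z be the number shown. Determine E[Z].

7

E[Z | heads] = (8+11+1+10)/4 = 15/2.
E[Z | tails] = (9+4)/2 = 13/2.
By the law of total expectation,
E[Z] = (1/2)·(15/2) + (1/2)·(13/2) = 7.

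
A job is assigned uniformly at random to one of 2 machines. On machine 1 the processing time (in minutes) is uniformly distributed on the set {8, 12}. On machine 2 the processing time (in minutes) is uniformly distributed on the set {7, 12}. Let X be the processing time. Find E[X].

39/4

E[X | machine 1] = (8+12)/2 = 10.
E[X | machine 2] = (7+12)/2 = 19/2.
By the law of total expectation,
E[X] = (1/2)·(10) + (1/2)·(19/2) = 39/4.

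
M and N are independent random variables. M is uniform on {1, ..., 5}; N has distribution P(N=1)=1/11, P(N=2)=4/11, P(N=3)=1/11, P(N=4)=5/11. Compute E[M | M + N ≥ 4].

158/49

P(M + N ≥ 4) = 49/55.
Summing M·P(x,y) over outcomes with M + N ≥ 4 gives 158/55.
E[M | M + N ≥ 4] = (158/55) / (49/55) = 158/49.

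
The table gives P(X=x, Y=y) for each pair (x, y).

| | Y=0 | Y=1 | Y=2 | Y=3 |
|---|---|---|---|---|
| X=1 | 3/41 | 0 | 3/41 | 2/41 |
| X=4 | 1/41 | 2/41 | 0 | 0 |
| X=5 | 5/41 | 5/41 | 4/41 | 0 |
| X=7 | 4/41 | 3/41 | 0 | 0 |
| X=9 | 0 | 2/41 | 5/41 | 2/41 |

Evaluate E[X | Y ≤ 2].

P(Y ≤ 2) = 37/41.
Summing X·P(X=x,Y=y) over the conditioning event gives 200/41.
E[X | Y ≤ 2] = (200/41) / (37/41) = 200/37.

200/37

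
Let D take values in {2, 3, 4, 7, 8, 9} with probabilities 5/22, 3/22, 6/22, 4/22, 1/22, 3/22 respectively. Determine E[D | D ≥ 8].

P(D ≥ 8) = 2/11.
Σ over the event: 8·1/22 + 9·3/22 = 35/22.
E[D | D ≥ 8] = (35/22) / (2/11) = 35/4.

35/4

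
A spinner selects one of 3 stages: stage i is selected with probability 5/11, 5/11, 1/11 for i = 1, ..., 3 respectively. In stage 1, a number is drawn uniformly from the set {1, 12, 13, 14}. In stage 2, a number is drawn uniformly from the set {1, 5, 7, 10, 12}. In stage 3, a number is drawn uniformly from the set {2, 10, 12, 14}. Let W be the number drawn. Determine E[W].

189/22

E[W | stage 1] = (1+12+13+14)/4 = 10.
E[W | stage 2] = (1+5+7+10+12)/5 = 7.
E[W | stage 3] = (2+10+12+14)/4 = 19/2.
E[W] = (5/11)·(10) + (5/11)·(7) + (1/11)·(19/2) = 189/22.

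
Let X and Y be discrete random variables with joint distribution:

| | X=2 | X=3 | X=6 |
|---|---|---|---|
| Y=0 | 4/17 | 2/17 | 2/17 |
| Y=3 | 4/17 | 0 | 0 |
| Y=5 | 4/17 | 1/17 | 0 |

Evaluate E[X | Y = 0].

13/4

P(Y = 0) = 8/17.
Summing X·P(X=x,Y=y) over the conditioning event gives 26/17.
E[X | Y = 0] = (26/17) / (8/17) = 13/4.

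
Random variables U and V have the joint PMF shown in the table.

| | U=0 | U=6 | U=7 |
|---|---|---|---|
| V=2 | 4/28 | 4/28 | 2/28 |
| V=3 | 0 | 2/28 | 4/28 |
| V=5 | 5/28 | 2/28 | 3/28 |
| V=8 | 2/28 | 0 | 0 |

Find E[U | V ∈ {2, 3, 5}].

P(V ∈ {2, 3, 5}) = 13/14.
Σ U·P over the event = 0·(4/28) + 0·(5/28) + 6·(4/28) + 6·(2/28) + 6·(2/28) + 7·(2/28) + 7·(4/28) + 7·(3/28) = 111/28.
E[U | V ∈ {2, 3, 5}] = (111/28) / (13/14) = 111/26.

111/26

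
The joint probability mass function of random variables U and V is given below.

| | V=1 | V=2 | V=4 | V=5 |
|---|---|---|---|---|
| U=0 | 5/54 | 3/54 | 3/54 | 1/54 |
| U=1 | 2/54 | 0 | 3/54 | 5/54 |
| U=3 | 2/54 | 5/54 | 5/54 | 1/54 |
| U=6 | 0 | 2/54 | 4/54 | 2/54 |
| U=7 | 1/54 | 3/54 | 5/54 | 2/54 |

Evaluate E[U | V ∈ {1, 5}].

P(V ∈ {1, 5}) = 7/18.
Summing U·P(U=x,V=y) over the conditioning event gives 49/54.
E[U | V ∈ {1, 5}] = (49/54) / (7/18) = 7/3.

7/3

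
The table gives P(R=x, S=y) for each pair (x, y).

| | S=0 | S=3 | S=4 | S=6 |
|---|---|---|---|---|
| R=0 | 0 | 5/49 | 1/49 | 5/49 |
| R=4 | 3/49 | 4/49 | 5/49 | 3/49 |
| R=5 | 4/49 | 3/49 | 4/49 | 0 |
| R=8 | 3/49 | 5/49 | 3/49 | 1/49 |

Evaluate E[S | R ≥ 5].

P(R ≥ 5) = 23/49.
Σ S·P over the event = 0·(4/49) + 3·(3/49) + 4·(4/49) + 0·(3/49) + 3·(5/49) + 4·(3/49) + 6·(1/49) = 58/49.
E[S | R ≥ 5] = (58/49) / (23/49) = 58/23.

58/23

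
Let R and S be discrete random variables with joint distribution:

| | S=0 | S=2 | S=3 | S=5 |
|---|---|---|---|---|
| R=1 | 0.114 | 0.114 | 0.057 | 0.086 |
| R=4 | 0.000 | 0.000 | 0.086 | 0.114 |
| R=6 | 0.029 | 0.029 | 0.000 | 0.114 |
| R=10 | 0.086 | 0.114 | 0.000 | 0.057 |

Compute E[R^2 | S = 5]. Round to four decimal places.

P(S = 5) = 0.371.
Σ R^2·P over the event = 1·(0.086) + 16·(0.114) + 36·(0.114) + 100·(0.057) = 11.714.
E[R^2 | S = 5] = (11.714) / (0.371) = 31.5741.

31.5741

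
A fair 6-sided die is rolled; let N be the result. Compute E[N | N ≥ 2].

Given N ≥ 2, N is equally likely to be any of {2, 3, 4, 5, 6}.
E[N | N ≥ 2] = (2 + 3 + 4 + 5 + 6) / 5 = 4.

4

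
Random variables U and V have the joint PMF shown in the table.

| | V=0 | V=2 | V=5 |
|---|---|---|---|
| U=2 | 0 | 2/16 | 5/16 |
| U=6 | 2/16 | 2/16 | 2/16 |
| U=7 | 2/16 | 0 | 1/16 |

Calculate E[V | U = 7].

5/3

P(U = 7) = 3/16.
Σ V·P over the event = 0·(2/16) + 5·(1/16) = 5/16.
E[V | U = 7] = (5/16) / (3/16) = 5/3.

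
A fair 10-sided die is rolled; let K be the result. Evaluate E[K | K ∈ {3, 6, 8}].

P(K ∈ {3, 6, 8}) = 3/10.
Σ over the event: 3·1/10 + 6·1/10 + 8·1/10 = 17/10.
E[K | K ∈ {3, 6, 8}] = (17/10) / (3/10) = 17/3.

17/3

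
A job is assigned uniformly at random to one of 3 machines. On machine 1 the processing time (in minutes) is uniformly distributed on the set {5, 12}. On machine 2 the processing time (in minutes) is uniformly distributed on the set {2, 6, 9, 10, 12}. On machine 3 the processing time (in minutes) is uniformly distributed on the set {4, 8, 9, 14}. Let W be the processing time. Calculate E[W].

E[W | machine 1] = (5+12)/2 = 17/2.
E[W | machine 2] = (2+6+9+10+12)/5 = 39/5.
E[W | machine 3] = (4+8+9+14)/4 = 35/4.
E[W] = (1/3)·(17/2) + (1/3)·(39/5) + (1/3)·(35/4) = 167/20.

167/20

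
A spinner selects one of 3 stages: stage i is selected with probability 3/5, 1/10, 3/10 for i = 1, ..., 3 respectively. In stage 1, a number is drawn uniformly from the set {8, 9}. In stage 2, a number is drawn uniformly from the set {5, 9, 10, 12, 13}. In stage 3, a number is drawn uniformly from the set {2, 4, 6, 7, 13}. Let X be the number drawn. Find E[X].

8

E[X | stage 1] = (8+9)/2 = 17/2.
E[X | stage 2] = (5+9+10+12+13)/5 = 49/5.
E[X | stage 3] = (2+4+6+7+13)/5 = 32/5.
E[X] = (3/5)·(17/2) + (1/10)·(49/5) + (3/10)·(32/5) = 8.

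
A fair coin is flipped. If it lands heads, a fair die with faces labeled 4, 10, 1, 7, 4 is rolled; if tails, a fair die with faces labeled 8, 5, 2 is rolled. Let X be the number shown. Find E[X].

E[X | heads] = (4+10+1+7+4)/5 = 26/5.
E[X | tails] = (8+5+2)/3 = 5.
E[X] = (1/2)·(26/5) + (1/2)·(5) = 51/10.

51/10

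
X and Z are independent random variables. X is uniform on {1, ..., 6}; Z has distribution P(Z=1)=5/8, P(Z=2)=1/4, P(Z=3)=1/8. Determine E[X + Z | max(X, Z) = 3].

9/2

P(max(X, Z) = 3) = 5/24.
Summing (X+Z)·P(x,y) over outcomes with max(X, Z) = 3 gives 15/16.
E[X + Z | max(X, Z) = 3] = (15/16) / (5/24) = 9/2.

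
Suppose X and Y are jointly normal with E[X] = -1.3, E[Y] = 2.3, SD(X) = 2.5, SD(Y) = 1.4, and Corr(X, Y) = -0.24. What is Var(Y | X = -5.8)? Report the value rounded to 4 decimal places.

Var(Y | X=x) = (1 − ρ²)·σ_Y².
Var(Y | X=-5.8) = (1.4)²·(1 − (-0.24)²) = 1.96·0.9424 = 1.8471.

1.8471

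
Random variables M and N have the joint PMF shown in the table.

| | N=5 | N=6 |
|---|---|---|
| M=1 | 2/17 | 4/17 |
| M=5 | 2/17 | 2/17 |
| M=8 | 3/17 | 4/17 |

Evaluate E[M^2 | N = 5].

244/7

P(N = 5) = 7/17.
Summing M^2·P(M=x,N=y) over the conditioning event gives 244/17.
E[M^2 | N = 5] = (244/17) / (7/17) = 244/7.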